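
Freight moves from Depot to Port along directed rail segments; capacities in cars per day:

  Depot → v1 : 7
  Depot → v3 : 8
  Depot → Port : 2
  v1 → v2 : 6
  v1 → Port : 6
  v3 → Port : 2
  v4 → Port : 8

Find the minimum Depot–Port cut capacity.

Augment Depot→Port: bottleneck 2, flow now 2.
Augment Depot→v1→Port: bottleneck 6, flow now 8.
Augment Depot→v3→Port: bottleneck 2, flow now 10.
No augmenting path remains; maximum flow = 10.
By max-flow min-cut, the minimum cut capacity equals the max flow.
In the residual graph, reachable from Depot: {Depot, v1, v2, v3}.
Min-cut edges: Depot→Port (2), v1→Port (6), v3→Port (2); capacity 2 + 6 + 2 = 10.

10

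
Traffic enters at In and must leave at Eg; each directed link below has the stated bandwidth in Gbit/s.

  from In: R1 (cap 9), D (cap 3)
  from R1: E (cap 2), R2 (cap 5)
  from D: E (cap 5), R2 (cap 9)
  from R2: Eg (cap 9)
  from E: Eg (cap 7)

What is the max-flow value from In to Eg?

10

Augment In→R1→R2→Eg: bottleneck 5, flow now 5.
Augment In→R1→E→Eg: bottleneck 2, flow now 7.
Augment In→D→R2→Eg: bottleneck 3, flow now 10.
No augmenting path remains; maximum flow = 10.
In the residual graph, reachable from In: {In, R1}.
Min-cut edges: In→D (3), R1→R2 (5), R1→E (2); capacity 3 + 5 + 2 = 10.
This cut is saturated, so no flow can exceed 10.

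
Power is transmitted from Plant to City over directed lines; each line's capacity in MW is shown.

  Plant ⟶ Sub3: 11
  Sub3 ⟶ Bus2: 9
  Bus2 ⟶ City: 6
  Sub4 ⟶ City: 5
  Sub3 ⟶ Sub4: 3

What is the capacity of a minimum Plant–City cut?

Augment Plant→Sub3→Bus2→City: bottleneck 6, flow now 6.
Augment Plant→Sub3→Sub4→City: bottleneck 3, flow now 9.
No augmenting path remains; maximum flow = 9.
By max-flow min-cut, the minimum cut capacity equals the max flow.
In the residual graph, reachable from Plant: {Plant, Sub3, Bus2}.
Min-cut edges: Sub3→Sub4 (3), Bus2→City (6); capacity 3 + 6 = 9.

9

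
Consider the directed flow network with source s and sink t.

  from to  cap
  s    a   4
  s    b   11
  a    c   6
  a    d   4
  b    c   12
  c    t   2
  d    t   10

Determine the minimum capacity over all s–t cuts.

6

Augment s→a→c→t: bottleneck 2, flow now 2.
Augment s→a→d→t: bottleneck 2, flow now 4.
Augment s→b→c→a→d→t: bottleneck 2, flow now 6. (uses reverse residual edge)
No augmenting path remains; maximum flow = 6.
By max-flow min-cut, the minimum cut capacity equals the max flow.
In the residual graph, reachable from s: {s, b, c}.
Min-cut edges: s→a (4), c→t (2); capacity 4 + 2 = 6.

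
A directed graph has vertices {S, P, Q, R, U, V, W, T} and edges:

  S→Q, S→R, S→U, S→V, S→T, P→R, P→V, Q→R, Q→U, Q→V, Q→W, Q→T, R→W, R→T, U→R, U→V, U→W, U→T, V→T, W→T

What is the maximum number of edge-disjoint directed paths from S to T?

Assign every edge capacity 1; by Menger, the answer equals the max flow.
Path S→T (+1); total 1.
Path S→Q→T (+1); total 2.
Path S→R→T (+1); total 3.
Path S→U→T (+1); total 4.
Path S→V→T (+1); total 5.
No residual S→T path; max flow = 5.
Certifying cut of size 5: {S→Q, S→R, S→T, S→U, S→V}.

5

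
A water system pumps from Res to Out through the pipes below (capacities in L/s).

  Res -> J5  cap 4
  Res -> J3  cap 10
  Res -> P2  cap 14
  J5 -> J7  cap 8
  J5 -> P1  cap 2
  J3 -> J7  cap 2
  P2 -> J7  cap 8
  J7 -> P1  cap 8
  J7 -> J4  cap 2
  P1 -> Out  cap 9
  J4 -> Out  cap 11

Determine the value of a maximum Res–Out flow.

11

Augment Res→J5→P1→Out: bottleneck 2, flow now 2.
Augment Res→J5→J7→P1→Out: bottleneck 2, flow now 4.
Augment Res→J3→J7→P1→Out: bottleneck 2, flow now 6.
Augment Res→P2→J7→P1→Out: bottleneck 3, flow now 9.
Augment Res→P2→J7→J4→Out: bottleneck 2, flow now 11.
No augmenting path remains; maximum flow = 11.
In the residual graph, reachable from Res: {Res, J5, J3, P2, J7, P1}.
Min-cut edges: J7→J4 (2), P1→Out (9); capacity 2 + 9 = 11.
This cut is saturated, so no flow can exceed 11.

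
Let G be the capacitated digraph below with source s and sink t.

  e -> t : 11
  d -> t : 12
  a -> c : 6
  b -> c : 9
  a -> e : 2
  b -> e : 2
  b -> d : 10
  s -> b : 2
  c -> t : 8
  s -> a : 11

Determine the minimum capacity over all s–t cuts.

10

Augment s→a→c→t: bottleneck 6, flow now 6.
Augment s→a→e→t: bottleneck 2, flow now 8.
Augment s→b→c→t: bottleneck 2, flow now 10.
No augmenting path remains; maximum flow = 10.
By max-flow min-cut, the minimum cut capacity equals the max flow.
In the residual graph, reachable from s: {s, a}.
Min-cut edges: s→b (2), a→c (6), a→e (2); capacity 2 + 6 + 2 = 10.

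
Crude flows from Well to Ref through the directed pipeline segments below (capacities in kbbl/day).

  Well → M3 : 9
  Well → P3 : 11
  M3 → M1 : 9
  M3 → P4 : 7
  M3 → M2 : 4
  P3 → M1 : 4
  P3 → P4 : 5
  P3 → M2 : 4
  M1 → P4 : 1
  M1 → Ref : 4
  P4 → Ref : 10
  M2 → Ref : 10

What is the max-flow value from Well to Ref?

20

Augment Well→M3→M1→Ref: bottleneck 4, flow now 4.
Augment Well→M3→P4→Ref: bottleneck 5, flow now 9.
Augment Well→P3→P4→Ref: bottleneck 5, flow now 14.
Augment Well→P3→M2→Ref: bottleneck 4, flow now 18.
Augment Well→P3→M1→M3→M2→Ref: bottleneck 2, flow now 20. (uses reverse residual edge)
No augmenting path remains; maximum flow = 20.
In the residual graph, reachable from Well: {Well}.
Min-cut edges: Well→M3 (9), Well→P3 (11); capacity 9 + 11 = 20.
This cut is saturated, so no flow can exceed 20.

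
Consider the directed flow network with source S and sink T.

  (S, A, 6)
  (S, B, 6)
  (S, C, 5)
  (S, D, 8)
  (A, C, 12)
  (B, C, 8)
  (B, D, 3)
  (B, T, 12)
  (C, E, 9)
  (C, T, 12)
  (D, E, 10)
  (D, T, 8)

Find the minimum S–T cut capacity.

Augment S→B→T: bottleneck 6, flow now 6.
Augment S→C→T: bottleneck 5, flow now 11.
Augment S→D→T: bottleneck 8, flow now 19.
Augment S→A→C→T: bottleneck 6, flow now 25.
No augmenting path remains; maximum flow = 25.
By max-flow min-cut, the minimum cut capacity equals the max flow.
In the residual graph, reachable from S: {S}.
Min-cut edges: S→A (6), S→B (6), S→C (5), S→D (8); capacity 6 + 6 + 5 + 8 = 25.

25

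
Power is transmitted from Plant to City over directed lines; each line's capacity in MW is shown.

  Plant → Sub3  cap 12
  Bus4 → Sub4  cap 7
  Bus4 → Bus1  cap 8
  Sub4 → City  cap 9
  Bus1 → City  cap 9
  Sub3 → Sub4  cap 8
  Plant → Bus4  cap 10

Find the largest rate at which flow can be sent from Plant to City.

17

Augment Plant→Bus4→Bus1→City: bottleneck 8, flow now 8.
Augment Plant→Bus4→Sub4→City: bottleneck 2, flow now 10.
Augment Plant→Sub3→Sub4→City: bottleneck 7, flow now 17.
No augmenting path remains; maximum flow = 17.
In the residual graph, reachable from Plant: {Plant, Bus4, Sub3, Sub4}.
Min-cut edges: Bus4→Bus1 (8), Sub4→City (9); capacity 8 + 9 = 17.
This cut is saturated, so no flow can exceed 17.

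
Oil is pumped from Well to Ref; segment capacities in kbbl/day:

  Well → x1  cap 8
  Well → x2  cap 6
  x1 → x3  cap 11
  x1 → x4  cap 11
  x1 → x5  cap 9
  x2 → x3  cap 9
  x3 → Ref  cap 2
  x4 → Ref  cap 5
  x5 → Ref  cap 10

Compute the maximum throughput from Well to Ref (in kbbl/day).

10

Augment Well→x1→x3→Ref: bottleneck 2, flow now 2.
Augment Well→x1→x4→Ref: bottleneck 5, flow now 7.
Augment Well→x1→x5→Ref: bottleneck 1, flow now 8.
Augment Well→x2→x3→x1→x5→Ref: bottleneck 2, flow now 10. (uses reverse residual edge)
No augmenting path remains; maximum flow = 10.
In the residual graph, reachable from Well: {Well, x2, x3}.
Min-cut edges: Well→x1 (8), x3→Ref (2); capacity 8 + 2 = 10.
This cut is saturated, so no flow can exceed 10.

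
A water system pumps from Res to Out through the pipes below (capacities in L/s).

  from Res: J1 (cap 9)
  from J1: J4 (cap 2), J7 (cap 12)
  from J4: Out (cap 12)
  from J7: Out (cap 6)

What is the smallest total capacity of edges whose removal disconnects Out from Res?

8

Augment Res→J1→J4→Out: bottleneck 2, flow now 2.
Augment Res→J1→J7→Out: bottleneck 6, flow now 8.
No augmenting path remains; maximum flow = 8.
By max-flow min-cut, the minimum cut capacity equals the max flow.
In the residual graph, reachable from Res: {Res, J1, J7}.
Min-cut edges: J1→J4 (2), J7→Out (6); capacity 2 + 6 = 8.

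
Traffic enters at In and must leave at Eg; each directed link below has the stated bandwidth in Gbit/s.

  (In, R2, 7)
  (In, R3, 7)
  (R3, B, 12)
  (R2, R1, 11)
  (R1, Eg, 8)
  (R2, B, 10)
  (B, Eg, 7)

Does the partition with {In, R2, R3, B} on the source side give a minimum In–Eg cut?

No — its capacity is 18, but the minimum cut has capacity 14.

Given cut capacity: 11 + 7 = 18.
Augment In→R2→B→Eg: bottleneck 7, flow now 7.
Augment In→R3→B→R2→R1→Eg: bottleneck 7, flow now 14. (uses reverse residual edge)
No augmenting path remains; maximum flow = 14.
In the residual graph, reachable from In: {In}.
Min-cut edges: In→R2 (7), In→R3 (7); capacity 7 + 7 = 14.
Cut capacity 18 exceeds the max flow 14, so it is not minimum.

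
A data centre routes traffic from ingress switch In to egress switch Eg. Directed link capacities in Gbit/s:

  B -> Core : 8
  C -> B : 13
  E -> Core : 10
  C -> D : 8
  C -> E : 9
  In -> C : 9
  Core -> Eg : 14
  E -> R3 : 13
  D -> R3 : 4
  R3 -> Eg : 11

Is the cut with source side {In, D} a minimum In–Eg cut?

Given cut capacity: 9 + 4 = 13.
Augment In→C→B→Core→Eg: bottleneck 8, flow now 8.
Augment In→C→E→R3→Eg: bottleneck 1, flow now 9.
No augmenting path remains; maximum flow = 9.
In the residual graph, reachable from In: {In}.
Min-cut edges: In→C (9); capacity 9 = 9.
Cut capacity 13 exceeds the max flow 9, so it is not minimum.

No — its capacity is 13, but the minimum cut has capacity 9.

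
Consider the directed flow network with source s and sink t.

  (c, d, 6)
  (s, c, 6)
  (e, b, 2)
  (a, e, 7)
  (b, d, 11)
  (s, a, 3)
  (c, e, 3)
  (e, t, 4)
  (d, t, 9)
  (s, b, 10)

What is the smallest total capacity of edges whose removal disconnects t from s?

Augment s→a→e→t: bottleneck 3, flow now 3.
Augment s→b→d→t: bottleneck 9, flow now 12.
Augment s→c→e→t: bottleneck 1, flow now 13.
No augmenting path remains; maximum flow = 13.
By max-flow min-cut, the minimum cut capacity equals the max flow.
In the residual graph, reachable from s: {s, a, b, c, d, e}.
Min-cut edges: d→t (9), e→t (4); capacity 9 + 4 = 13.

13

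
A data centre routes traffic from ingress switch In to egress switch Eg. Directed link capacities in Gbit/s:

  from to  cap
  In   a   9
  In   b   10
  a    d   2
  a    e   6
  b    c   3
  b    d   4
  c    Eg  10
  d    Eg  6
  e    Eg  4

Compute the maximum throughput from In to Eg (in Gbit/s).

13

Augment In→a→d→Eg: bottleneck 2, flow now 2.
Augment In→a→e→Eg: bottleneck 4, flow now 6.
Augment In→b→c→Eg: bottleneck 3, flow now 9.
Augment In→b→d→Eg: bottleneck 4, flow now 13.
No augmenting path remains; maximum flow = 13.
In the residual graph, reachable from In: {In, a, b, e}.
Min-cut edges: a→d (2), b→c (3), b→d (4), e→Eg (4); capacity 2 + 3 + 4 + 4 = 13.
This cut is saturated, so no flow can exceed 13.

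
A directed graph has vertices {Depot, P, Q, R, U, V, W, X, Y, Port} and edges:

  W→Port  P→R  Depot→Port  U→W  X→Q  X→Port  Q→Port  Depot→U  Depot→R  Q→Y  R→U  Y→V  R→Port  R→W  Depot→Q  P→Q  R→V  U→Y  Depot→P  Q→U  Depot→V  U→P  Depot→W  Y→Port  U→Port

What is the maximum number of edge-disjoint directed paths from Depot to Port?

6

Assign every edge capacity 1; by Menger, the answer equals the max flow.
Path Depot→Port (+1); total 1.
Path Depot→Q→Port (+1); total 2.
Path Depot→R→Port (+1); total 3.
Path Depot→U→Port (+1); total 4.
Path Depot→W→Port (+1); total 5.
Path Depot→P→Q→Y→Port (+1); total 6.
No residual Depot→Port path; max flow = 6.
Certifying cut of size 6: {Depot→P, Depot→Port, Depot→Q, Depot→R, Depot→U, Depot→W}.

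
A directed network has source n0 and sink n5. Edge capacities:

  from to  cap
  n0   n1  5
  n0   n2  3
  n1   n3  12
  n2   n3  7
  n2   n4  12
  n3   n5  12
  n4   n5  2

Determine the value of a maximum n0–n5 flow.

8

Augment n0→n1→n3→n5: bottleneck 5, flow now 5.
Augment n0→n2→n3→n5: bottleneck 3, flow now 8.
No augmenting path remains; maximum flow = 8.
In the residual graph, reachable from n0: {n0}.
Min-cut edges: n0→n1 (5), n0→n2 (3); capacity 5 + 3 = 8.
This cut is saturated, so no flow can exceed 8.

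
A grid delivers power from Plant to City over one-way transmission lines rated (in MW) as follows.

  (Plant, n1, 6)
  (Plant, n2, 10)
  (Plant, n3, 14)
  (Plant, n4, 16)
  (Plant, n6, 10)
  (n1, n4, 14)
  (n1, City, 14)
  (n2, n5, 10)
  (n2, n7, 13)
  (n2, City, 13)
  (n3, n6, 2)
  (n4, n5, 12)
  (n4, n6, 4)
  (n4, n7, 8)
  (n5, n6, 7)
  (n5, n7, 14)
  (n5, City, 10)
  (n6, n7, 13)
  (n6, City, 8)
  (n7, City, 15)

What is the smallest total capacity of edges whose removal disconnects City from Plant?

44

Augment Plant→n1→City: bottleneck 6, flow now 6.
Augment Plant→n2→City: bottleneck 10, flow now 16.
Augment Plant→n6→City: bottleneck 8, flow now 24.
Augment Plant→n4→n5→City: bottleneck 10, flow now 34.
Augment Plant→n4→n7→City: bottleneck 6, flow now 40.
Augment Plant→n6→n7→City: bottleneck 2, flow now 42.
Augment Plant→n3→n6→n7→City: bottleneck 2, flow now 44.
No augmenting path remains; maximum flow = 44.
By max-flow min-cut, the minimum cut capacity equals the max flow.
In the residual graph, reachable from Plant: {Plant, n3}.
Min-cut edges: Plant→n1 (6), Plant→n2 (10), Plant→n4 (16), Plant→n6 (10), n3→n6 (2); capacity 6 + 10 + 16 + 10 + 2 = 44.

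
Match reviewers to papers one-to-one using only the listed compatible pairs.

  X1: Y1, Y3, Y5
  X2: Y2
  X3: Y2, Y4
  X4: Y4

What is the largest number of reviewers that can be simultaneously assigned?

3

Unit-capacity flow: source→left, listed edges, right→sink; max matching = max flow.
Augmenting path X1→Y1 (+1); matched 1.
Augmenting path X2→Y2 (+1); matched 2.
Augmenting path X3→Y4 (+1); matched 3.
No augmenting path remains; maximum matching = 3.
König certificate: {X1, Y2, Y4} is a vertex cover of size 3 (every listed pair touches it), so no matching can be larger.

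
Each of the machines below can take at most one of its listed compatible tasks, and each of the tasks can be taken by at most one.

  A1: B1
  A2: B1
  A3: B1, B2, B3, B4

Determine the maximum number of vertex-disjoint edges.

2

Unit-capacity flow: source→left, listed edges, right→sink; max matching = max flow.
Augmenting path A1→B1 (+1); matched 1.
Augmenting path A3→B2 (+1); matched 2.
No augmenting path remains; maximum matching = 2.
König certificate: {A3, B1} is a vertex cover of size 2 (every listed pair touches it), so no matching can be larger.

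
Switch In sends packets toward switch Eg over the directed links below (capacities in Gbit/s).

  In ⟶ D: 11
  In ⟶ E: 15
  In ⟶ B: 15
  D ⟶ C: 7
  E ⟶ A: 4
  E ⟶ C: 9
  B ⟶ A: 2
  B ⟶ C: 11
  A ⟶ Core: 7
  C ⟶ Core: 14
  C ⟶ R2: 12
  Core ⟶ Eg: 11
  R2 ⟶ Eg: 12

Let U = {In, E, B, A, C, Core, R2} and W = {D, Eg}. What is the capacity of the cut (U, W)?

34

Edges leaving {In, E, B, A, C, Core, R2}: In→D (11), Core→Eg (11), R2→Eg (12).
Cut capacity = 11 + 11 + 12 = 34.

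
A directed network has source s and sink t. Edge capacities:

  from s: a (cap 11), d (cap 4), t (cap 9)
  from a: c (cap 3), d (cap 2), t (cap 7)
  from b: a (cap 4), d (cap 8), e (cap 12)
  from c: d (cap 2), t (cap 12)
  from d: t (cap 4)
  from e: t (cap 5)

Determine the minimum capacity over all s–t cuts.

Augment s→t: bottleneck 9, flow now 9.
Augment s→a→t: bottleneck 7, flow now 16.
Augment s→d→t: bottleneck 4, flow now 20.
Augment s→a→c→t: bottleneck 3, flow now 23.
No augmenting path remains; maximum flow = 23.
By max-flow min-cut, the minimum cut capacity equals the max flow.
In the residual graph, reachable from s: {s, a, d}.
Min-cut edges: s→t (9), a→c (3), a→t (7), d→t (4); capacity 9 + 3 + 7 + 4 = 23.

23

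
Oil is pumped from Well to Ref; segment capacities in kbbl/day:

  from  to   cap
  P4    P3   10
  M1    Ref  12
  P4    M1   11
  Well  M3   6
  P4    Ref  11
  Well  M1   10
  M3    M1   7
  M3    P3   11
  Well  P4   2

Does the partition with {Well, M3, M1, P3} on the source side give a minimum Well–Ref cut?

Yes — it is a minimum cut (capacity 14).

Given cut capacity: 2 + 12 = 14.
Augment Well→P4→Ref: bottleneck 2, flow now 2.
Augment Well→M1→Ref: bottleneck 10, flow now 12.
Augment Well→M3→M1→Ref: bottleneck 2, flow now 14.
No augmenting path remains; maximum flow = 14.
Cut capacity 14 equals the max flow, so it is a minimum cut.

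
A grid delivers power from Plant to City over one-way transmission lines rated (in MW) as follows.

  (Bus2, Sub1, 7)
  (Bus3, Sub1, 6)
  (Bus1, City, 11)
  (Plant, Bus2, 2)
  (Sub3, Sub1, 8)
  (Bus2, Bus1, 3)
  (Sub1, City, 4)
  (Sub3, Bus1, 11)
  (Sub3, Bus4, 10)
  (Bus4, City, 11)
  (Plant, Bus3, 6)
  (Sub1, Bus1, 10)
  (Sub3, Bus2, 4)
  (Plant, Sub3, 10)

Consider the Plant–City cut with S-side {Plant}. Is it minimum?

Yes — it is a minimum cut (capacity 18).

Given cut capacity: 6 + 2 + 10 = 18.
Augment Plant→Bus3→Sub1→City: bottleneck 4, flow now 4.
Augment Plant→Bus2→Bus1→City: bottleneck 2, flow now 6.
Augment Plant→Sub3→Bus1→City: bottleneck 9, flow now 15.
Augment Plant→Sub3→Bus4→City: bottleneck 1, flow now 16.
Augment Plant→Bus3→Sub1→Bus1→Sub3→Bus4→City: bottleneck 2, flow now 18. (uses reverse residual edge)
No augmenting path remains; maximum flow = 18.
Cut capacity 18 equals the max flow, so it is a minimum cut.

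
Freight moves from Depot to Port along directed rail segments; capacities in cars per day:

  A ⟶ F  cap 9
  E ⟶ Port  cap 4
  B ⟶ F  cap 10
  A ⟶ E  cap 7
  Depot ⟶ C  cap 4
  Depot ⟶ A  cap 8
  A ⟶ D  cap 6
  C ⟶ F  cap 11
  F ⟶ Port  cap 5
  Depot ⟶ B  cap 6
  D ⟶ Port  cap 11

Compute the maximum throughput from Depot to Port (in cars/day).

Augment Depot→A→D→Port: bottleneck 6, flow now 6.
Augment Depot→A→E→Port: bottleneck 2, flow now 8.
Augment Depot→B→F→Port: bottleneck 5, flow now 13.
No augmenting path remains; maximum flow = 13.
In the residual graph, reachable from Depot: {Depot, B, C, F}.
Min-cut edges: Depot→A (8), F→Port (5); capacity 8 + 5 = 13.
This cut is saturated, so no flow can exceed 13.

13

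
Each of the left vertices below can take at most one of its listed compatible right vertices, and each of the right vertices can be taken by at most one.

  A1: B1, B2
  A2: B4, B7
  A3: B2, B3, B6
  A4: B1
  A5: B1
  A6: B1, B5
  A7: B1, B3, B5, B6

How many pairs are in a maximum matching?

Unit-capacity flow: source→left, listed edges, right→sink; max matching = max flow.
Augmenting path A1→B1 (+1); matched 1.
Augmenting path A2→B4 (+1); matched 2.
Augmenting path A3→B2 (+1); matched 3.
Augmenting path A6→B5 (+1); matched 4.
Augmenting path A7→B3 (+1); matched 5.
Augmenting path A4→B1→A1→B2→A3→B6 (+1); matched 6.
No augmenting path remains; maximum matching = 6.
König certificate: {A1, A2, A3, A6, A7, B1} is a vertex cover of size 6 (every listed pair touches it), so no matching can be larger.

6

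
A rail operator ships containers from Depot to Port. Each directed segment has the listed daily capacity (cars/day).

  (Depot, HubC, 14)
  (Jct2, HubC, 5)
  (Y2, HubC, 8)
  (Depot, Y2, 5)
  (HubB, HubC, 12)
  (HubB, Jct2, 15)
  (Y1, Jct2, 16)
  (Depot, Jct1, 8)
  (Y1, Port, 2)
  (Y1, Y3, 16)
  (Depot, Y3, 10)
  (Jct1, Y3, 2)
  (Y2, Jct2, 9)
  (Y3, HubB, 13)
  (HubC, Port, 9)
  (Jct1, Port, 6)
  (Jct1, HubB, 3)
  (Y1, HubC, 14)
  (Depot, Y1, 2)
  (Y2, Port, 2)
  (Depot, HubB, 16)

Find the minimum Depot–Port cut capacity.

Augment Depot→Jct1→Port: bottleneck 6, flow now 6.
Augment Depot→Y1→Port: bottleneck 2, flow now 8.
Augment Depot→Y2→Port: bottleneck 2, flow now 10.
Augment Depot→HubC→Port: bottleneck 9, flow now 19.
No augmenting path remains; maximum flow = 19.
By max-flow min-cut, the minimum cut capacity equals the max flow.
In the residual graph, reachable from Depot: {Depot, Jct1, Y3, Y2, HubB, Jct2, HubC}.
Min-cut edges: Depot→Y1 (2), Jct1→Port (6), Y2→Port (2), HubC→Port (9); capacity 2 + 6 + 2 + 9 = 19.

19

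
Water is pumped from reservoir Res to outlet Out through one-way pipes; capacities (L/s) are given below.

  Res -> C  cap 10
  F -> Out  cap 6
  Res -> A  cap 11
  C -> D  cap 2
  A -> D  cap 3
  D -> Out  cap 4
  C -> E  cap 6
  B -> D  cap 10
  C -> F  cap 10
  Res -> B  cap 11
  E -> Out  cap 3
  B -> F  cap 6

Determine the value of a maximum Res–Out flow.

Augment Res→A→D→Out: bottleneck 3, flow now 3.
Augment Res→B→D→Out: bottleneck 1, flow now 4.
Augment Res→B→F→Out: bottleneck 6, flow now 10.
Augment Res→C→E→Out: bottleneck 3, flow now 13.
No augmenting path remains; maximum flow = 13.
In the residual graph, reachable from Res: {Res, A, B, C, D, E, F}.
Min-cut edges: D→Out (4), E→Out (3), F→Out (6); capacity 4 + 3 + 6 = 13.
This cut is saturated, so no flow can exceed 13.

13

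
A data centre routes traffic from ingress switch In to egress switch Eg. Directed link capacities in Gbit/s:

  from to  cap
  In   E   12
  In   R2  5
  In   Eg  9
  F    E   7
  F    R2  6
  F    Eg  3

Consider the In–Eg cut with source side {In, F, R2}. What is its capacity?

Edges leaving {In, F, R2}: In→E (12), In→Eg (9), F→E (7), F→Eg (3).
Cut capacity = 12 + 9 + 7 + 3 = 31.

31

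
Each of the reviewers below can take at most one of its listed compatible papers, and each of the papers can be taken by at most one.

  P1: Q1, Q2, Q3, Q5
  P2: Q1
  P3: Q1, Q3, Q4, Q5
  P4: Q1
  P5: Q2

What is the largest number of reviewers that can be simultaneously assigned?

4

Unit-capacity flow: source→left, listed edges, right→sink; max matching = max flow.
Augmenting path P1→Q1 (+1); matched 1.
Augmenting path P3→Q3 (+1); matched 2.
Augmenting path P5→Q2 (+1); matched 3.
Augmenting path P2→Q1→P1→Q5 (+1); matched 4.
No augmenting path remains; maximum matching = 4.
König certificate: {P1, P3, P5, Q1} is a vertex cover of size 4 (every listed pair touches it), so no matching can be larger.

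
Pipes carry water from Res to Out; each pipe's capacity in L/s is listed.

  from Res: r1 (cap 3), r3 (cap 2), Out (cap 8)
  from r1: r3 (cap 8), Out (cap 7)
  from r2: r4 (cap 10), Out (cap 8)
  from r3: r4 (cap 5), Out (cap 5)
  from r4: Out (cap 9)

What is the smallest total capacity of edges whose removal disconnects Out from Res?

Augment Res→Out: bottleneck 8, flow now 8.
Augment Res→r1→Out: bottleneck 3, flow now 11.
Augment Res→r3→Out: bottleneck 2, flow now 13.
No augmenting path remains; maximum flow = 13.
By max-flow min-cut, the minimum cut capacity equals the max flow.
In the residual graph, reachable from Res: {Res}.
Min-cut edges: Res→r1 (3), Res→r3 (2), Res→Out (8); capacity 3 + 2 + 8 = 13.

13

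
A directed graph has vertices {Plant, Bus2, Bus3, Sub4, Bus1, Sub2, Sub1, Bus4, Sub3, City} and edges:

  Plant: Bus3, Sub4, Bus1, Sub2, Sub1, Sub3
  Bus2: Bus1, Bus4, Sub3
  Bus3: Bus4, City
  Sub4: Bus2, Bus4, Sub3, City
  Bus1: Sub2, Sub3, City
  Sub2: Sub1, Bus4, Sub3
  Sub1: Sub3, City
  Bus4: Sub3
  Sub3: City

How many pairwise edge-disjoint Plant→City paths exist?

5

Assign every edge capacity 1; by Menger, the answer equals the max flow.
Path Plant→Bus3→City (+1); total 1.
Path Plant→Sub4→City (+1); total 2.
Path Plant→Bus1→City (+1); total 3.
Path Plant→Sub1→City (+1); total 4.
Path Plant→Sub3→City (+1); total 5.
No residual Plant→City path; max flow = 5.
Certifying cut of size 5: {Plant→Bus1, Plant→Bus3, Plant→Sub4, Sub1→City, Sub3→City}.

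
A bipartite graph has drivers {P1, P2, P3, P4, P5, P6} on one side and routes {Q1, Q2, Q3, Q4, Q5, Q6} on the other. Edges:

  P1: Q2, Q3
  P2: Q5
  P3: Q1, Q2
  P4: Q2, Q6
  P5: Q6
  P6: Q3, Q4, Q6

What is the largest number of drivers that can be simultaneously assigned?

6

Unit-capacity flow: source→left, listed edges, right→sink; max matching = max flow.
Augmenting path P1→Q2 (+1); matched 1.
Augmenting path P2→Q5 (+1); matched 2.
Augmenting path P3→Q1 (+1); matched 3.
Augmenting path P4→Q6 (+1); matched 4.
Augmenting path P6→Q3 (+1); matched 5.
Augmenting path P5→Q6→P4→Q2→P1→Q3→P6→Q4 (+1); matched 6.
No augmenting path remains; maximum matching = 6.
König certificate: {P1, P2, P3, P4, P5, P6} is a vertex cover of size 6 (every listed pair touches it), so no matching can be larger.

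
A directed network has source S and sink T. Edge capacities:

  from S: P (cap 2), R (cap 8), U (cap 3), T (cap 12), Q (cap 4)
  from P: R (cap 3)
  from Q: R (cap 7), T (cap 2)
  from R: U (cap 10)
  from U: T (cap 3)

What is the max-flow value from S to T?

Augment S→T: bottleneck 12, flow now 12.
Augment S→Q→T: bottleneck 2, flow now 14.
Augment S→U→T: bottleneck 3, flow now 17.
No augmenting path remains; maximum flow = 17.
In the residual graph, reachable from S: {S, P, Q, R, U}.
Min-cut edges: S→T (12), Q→T (2), U→T (3); capacity 12 + 2 + 3 = 17.
This cut is saturated, so no flow can exceed 17.

17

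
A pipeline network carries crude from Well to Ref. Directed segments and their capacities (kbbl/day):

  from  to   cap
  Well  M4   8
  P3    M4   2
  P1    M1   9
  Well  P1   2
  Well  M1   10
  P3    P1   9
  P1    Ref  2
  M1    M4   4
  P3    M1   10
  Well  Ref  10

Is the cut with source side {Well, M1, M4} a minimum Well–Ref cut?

Yes — it is a minimum cut (capacity 12).

Given cut capacity: 2 + 10 = 12.
Augment Well→Ref: bottleneck 10, flow now 10.
Augment Well→P1→Ref: bottleneck 2, flow now 12.
No augmenting path remains; maximum flow = 12.
Cut capacity 12 equals the max flow, so it is a minimum cut.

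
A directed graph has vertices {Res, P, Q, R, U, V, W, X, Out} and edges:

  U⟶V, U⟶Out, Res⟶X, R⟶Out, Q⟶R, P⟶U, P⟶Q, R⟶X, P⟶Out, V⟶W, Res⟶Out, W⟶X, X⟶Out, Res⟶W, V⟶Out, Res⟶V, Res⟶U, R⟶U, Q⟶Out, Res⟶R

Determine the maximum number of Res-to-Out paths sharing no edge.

5

Assign every edge capacity 1; by Menger, the answer equals the max flow.
Path Res→Out (+1); total 1.
Path Res→R→Out (+1); total 2.
Path Res→U→Out (+1); total 3.
Path Res→V→Out (+1); total 4.
Path Res→X→Out (+1); total 5.
No residual Res→Out path; max flow = 5.
Certifying cut of size 5: {Res→Out, Res→R, Res→U, Res→V, X→Out}.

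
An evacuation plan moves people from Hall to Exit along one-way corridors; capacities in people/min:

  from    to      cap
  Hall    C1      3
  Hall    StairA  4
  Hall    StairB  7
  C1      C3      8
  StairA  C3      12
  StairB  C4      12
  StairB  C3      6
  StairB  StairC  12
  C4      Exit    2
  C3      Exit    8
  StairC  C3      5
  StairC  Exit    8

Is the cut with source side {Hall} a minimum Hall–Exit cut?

Given cut capacity: 3 + 4 + 7 = 14.
Augment Hall→C1→C3→Exit: bottleneck 3, flow now 3.
Augment Hall→StairA→C3→Exit: bottleneck 4, flow now 7.
Augment Hall→StairB→C4→Exit: bottleneck 2, flow now 9.
Augment Hall→StairB→C3→Exit: bottleneck 1, flow now 10.
Augment Hall→StairB→StairC→Exit: bottleneck 4, flow now 14.
No augmenting path remains; maximum flow = 14.
Cut capacity 14 equals the max flow, so it is a minimum cut.

Yes — it is a minimum cut (capacity 14).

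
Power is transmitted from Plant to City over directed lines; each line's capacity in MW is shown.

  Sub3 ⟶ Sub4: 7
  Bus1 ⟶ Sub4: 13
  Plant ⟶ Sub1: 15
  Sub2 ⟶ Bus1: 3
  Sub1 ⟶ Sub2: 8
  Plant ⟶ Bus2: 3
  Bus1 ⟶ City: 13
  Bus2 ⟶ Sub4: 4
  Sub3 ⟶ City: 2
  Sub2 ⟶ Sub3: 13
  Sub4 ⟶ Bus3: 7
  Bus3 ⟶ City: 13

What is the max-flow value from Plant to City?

Augment Plant→Bus2→Sub4→Bus3→City: bottleneck 3, flow now 3.
Augment Plant→Sub1→Sub2→Bus1→City: bottleneck 3, flow now 6.
Augment Plant→Sub1→Sub2→Sub3→City: bottleneck 2, flow now 8.
Augment Plant→Sub1→Sub2→Sub3→Sub4→Bus3→City: bottleneck 3, flow now 11.
No augmenting path remains; maximum flow = 11.
In the residual graph, reachable from Plant: {Plant, Sub1}.
Min-cut edges: Plant→Bus2 (3), Sub1→Sub2 (8); capacity 3 + 8 = 11.
This cut is saturated, so no flow can exceed 11.

11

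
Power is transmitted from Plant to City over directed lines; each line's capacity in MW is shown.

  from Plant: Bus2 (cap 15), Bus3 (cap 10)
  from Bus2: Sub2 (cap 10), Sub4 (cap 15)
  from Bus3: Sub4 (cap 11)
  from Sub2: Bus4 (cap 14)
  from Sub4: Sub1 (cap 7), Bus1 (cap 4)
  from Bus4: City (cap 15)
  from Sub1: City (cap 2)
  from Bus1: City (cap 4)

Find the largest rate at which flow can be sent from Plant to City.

16

Augment Plant→Bus2→Sub2→Bus4→City: bottleneck 10, flow now 10.
Augment Plant→Bus2→Sub4→Sub1→City: bottleneck 2, flow now 12.
Augment Plant→Bus2→Sub4→Bus1→City: bottleneck 3, flow now 15.
Augment Plant→Bus3→Sub4→Bus1→City: bottleneck 1, flow now 16.
No augmenting path remains; maximum flow = 16.
In the residual graph, reachable from Plant: {Plant, Bus2, Bus3, Sub4, Sub1}.
Min-cut edges: Bus2→Sub2 (10), Sub4→Bus1 (4), Sub1→City (2); capacity 10 + 4 + 2 = 16.
This cut is saturated, so no flow can exceed 16.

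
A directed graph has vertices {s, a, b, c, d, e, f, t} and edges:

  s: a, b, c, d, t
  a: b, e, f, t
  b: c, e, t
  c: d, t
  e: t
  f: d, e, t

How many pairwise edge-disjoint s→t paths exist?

4

Assign every edge capacity 1; by Menger, the answer equals the max flow.
Path s→t (+1); total 1.
Path s→a→t (+1); total 2.
Path s→b→t (+1); total 3.
Path s→c→t (+1); total 4.
No residual s→t path; max flow = 4.
Certifying cut of size 4: {s→a, s→b, s→c, s→t}.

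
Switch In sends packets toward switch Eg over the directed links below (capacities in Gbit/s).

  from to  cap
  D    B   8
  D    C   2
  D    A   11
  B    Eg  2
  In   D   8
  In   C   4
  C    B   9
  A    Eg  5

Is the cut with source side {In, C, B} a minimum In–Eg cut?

No — its capacity is 10, but the minimum cut has capacity 7.

Given cut capacity: 8 + 2 = 10.
Augment In→D→B→Eg: bottleneck 2, flow now 2.
Augment In→D→A→Eg: bottleneck 5, flow now 7.
No augmenting path remains; maximum flow = 7.
In the residual graph, reachable from In: {In, D, C, B, A}.
Min-cut edges: B→Eg (2), A→Eg (5); capacity 2 + 5 = 7.
Cut capacity 10 exceeds the max flow 7, so it is not minimum.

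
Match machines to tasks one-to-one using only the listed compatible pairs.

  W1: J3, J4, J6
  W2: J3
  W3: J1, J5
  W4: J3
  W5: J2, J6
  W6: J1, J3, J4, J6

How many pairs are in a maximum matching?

5

Unit-capacity flow: source→left, listed edges, right→sink; max matching = max flow.
Augmenting path W1→J3 (+1); matched 1.
Augmenting path W3→J1 (+1); matched 2.
Augmenting path W5→J2 (+1); matched 3.
Augmenting path W6→J4 (+1); matched 4.
Augmenting path W2→J3→W1→J6 (+1); matched 5.
No augmenting path remains; maximum matching = 5.
König certificate: {W1, W3, W5, W6, J3} is a vertex cover of size 5 (every listed pair touches it), so no matching can be larger.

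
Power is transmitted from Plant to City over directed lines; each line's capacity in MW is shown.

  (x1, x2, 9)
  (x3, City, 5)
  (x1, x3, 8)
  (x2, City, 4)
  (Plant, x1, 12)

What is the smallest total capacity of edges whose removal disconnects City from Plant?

9

Augment Plant→x1→x2→City: bottleneck 4, flow now 4.
Augment Plant→x1→x3→City: bottleneck 5, flow now 9.
No augmenting path remains; maximum flow = 9.
By max-flow min-cut, the minimum cut capacity equals the max flow.
In the residual graph, reachable from Plant: {Plant, x1, x2, x3}.
Min-cut edges: x2→City (4), x3→City (5); capacity 4 + 5 = 9.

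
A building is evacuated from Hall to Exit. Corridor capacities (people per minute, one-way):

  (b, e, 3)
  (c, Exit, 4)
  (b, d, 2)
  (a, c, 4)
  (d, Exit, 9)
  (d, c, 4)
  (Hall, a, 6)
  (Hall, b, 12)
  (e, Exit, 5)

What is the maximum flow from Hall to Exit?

9

Augment Hall→a→c→Exit: bottleneck 4, flow now 4.
Augment Hall→b→d→Exit: bottleneck 2, flow now 6.
Augment Hall→b→e→Exit: bottleneck 3, flow now 9.
No augmenting path remains; maximum flow = 9.
In the residual graph, reachable from Hall: {Hall, a, b}.
Min-cut edges: a→c (4), b→d (2), b→e (3); capacity 4 + 2 + 3 = 9.
This cut is saturated, so no flow can exceed 9.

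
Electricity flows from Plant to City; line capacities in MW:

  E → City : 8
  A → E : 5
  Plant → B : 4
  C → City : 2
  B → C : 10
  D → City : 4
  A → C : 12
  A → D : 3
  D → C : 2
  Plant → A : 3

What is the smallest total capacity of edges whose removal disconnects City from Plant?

5

Augment Plant→A→C→City: bottleneck 2, flow now 2.
Augment Plant→A→D→City: bottleneck 1, flow now 3.
Augment Plant→B→C→A→D→City: bottleneck 2, flow now 5. (uses reverse residual edge)
No augmenting path remains; maximum flow = 5.
By max-flow min-cut, the minimum cut capacity equals the max flow.
In the residual graph, reachable from Plant: {Plant, B, C}.
Min-cut edges: Plant→A (3), C→City (2); capacity 3 + 2 = 5.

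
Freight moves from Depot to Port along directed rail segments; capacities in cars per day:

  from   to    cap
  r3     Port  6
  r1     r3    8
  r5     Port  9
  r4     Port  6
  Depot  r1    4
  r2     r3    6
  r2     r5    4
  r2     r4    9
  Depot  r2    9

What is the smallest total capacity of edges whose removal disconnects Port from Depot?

13

Augment Depot→r1→r3→Port: bottleneck 4, flow now 4.
Augment Depot→r2→r3→Port: bottleneck 2, flow now 6.
Augment Depot→r2→r4→Port: bottleneck 6, flow now 12.
Augment Depot→r2→r5→Port: bottleneck 1, flow now 13.
No augmenting path remains; maximum flow = 13.
By max-flow min-cut, the minimum cut capacity equals the max flow.
In the residual graph, reachable from Depot: {Depot}.
Min-cut edges: Depot→r1 (4), Depot→r2 (9); capacity 4 + 9 = 13.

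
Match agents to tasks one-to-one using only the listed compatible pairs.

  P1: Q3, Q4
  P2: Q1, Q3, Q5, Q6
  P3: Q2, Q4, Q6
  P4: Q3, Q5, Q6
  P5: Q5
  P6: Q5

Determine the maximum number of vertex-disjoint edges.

Unit-capacity flow: source→left, listed edges, right→sink; max matching = max flow.
Augmenting path P1→Q3 (+1); matched 1.
Augmenting path P2→Q1 (+1); matched 2.
Augmenting path P3→Q2 (+1); matched 3.
Augmenting path P4→Q5 (+1); matched 4.
Augmenting path P5→Q5→P4→Q6 (+1); matched 5.
No augmenting path remains; maximum matching = 5.
König certificate: {P1, P2, P3, P4, Q5} is a vertex cover of size 5 (every listed pair touches it), so no matching can be larger.

5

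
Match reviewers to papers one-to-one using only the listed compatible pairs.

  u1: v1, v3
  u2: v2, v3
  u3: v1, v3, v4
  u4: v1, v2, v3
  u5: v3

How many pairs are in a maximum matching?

Unit-capacity flow: source→left, listed edges, right→sink; max matching = max flow.
Augmenting path u1→v1 (+1); matched 1.
Augmenting path u2→v2 (+1); matched 2.
Augmenting path u3→v3 (+1); matched 3.
Augmenting path u4→v3→u3→v4 (+1); matched 4.
No augmenting path remains; maximum matching = 4.
König certificate: {u3, v1, v2, v3} is a vertex cover of size 4 (every listed pair touches it), so no matching can be larger.

4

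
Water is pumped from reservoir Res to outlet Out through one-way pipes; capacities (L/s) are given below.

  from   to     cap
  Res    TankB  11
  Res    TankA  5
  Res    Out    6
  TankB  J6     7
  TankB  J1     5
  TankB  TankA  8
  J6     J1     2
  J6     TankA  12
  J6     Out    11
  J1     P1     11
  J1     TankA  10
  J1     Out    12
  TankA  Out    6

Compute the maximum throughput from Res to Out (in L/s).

22

Augment Res→Out: bottleneck 6, flow now 6.
Augment Res→TankA→Out: bottleneck 5, flow now 11.
Augment Res→TankB→J6→Out: bottleneck 7, flow now 18.
Augment Res→TankB→J1→Out: bottleneck 4, flow now 22.
No augmenting path remains; maximum flow = 22.
In the residual graph, reachable from Res: {Res}.
Min-cut edges: Res→TankB (11), Res→TankA (5), Res→Out (6); capacity 11 + 5 + 6 = 22.
This cut is saturated, so no flow can exceed 22.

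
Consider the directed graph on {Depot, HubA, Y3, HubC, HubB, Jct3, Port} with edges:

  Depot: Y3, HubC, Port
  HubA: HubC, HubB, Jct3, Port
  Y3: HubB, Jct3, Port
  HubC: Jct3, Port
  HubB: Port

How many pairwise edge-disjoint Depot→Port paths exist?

3

Assign every edge capacity 1; by Menger, the answer equals the max flow.
Path Depot→Port (+1); total 1.
Path Depot→Y3→Port (+1); total 2.
Path Depot→HubC→Port (+1); total 3.
No residual Depot→Port path; max flow = 3.
Certifying cut of size 3: {Depot→HubC, Depot→Port, Depot→Y3}.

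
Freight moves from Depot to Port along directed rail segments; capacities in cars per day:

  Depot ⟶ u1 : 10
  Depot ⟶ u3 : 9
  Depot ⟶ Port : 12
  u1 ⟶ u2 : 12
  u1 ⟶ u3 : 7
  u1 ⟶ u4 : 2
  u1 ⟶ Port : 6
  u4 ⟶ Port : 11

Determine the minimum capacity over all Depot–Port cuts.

Augment Depot→Port: bottleneck 12, flow now 12.
Augment Depot→u1→Port: bottleneck 6, flow now 18.
Augment Depot→u1→u4→Port: bottleneck 2, flow now 20.
No augmenting path remains; maximum flow = 20.
By max-flow min-cut, the minimum cut capacity equals the max flow.
In the residual graph, reachable from Depot: {Depot, u1, u2, u3}.
Min-cut edges: Depot→Port (12), u1→u4 (2), u1→Port (6); capacity 12 + 2 + 6 = 20.

20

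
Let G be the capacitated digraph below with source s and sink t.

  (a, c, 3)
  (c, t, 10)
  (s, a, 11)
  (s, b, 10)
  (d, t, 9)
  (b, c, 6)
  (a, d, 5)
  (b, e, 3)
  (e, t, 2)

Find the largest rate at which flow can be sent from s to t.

16

Augment s→a→c→t: bottleneck 3, flow now 3.
Augment s→a→d→t: bottleneck 5, flow now 8.
Augment s→b→c→t: bottleneck 6, flow now 14.
Augment s→b→e→t: bottleneck 2, flow now 16.
No augmenting path remains; maximum flow = 16.
In the residual graph, reachable from s: {s, a, b, e}.
Min-cut edges: a→c (3), a→d (5), b→c (6), e→t (2); capacity 3 + 5 + 6 + 2 = 16.
This cut is saturated, so no flow can exceed 16.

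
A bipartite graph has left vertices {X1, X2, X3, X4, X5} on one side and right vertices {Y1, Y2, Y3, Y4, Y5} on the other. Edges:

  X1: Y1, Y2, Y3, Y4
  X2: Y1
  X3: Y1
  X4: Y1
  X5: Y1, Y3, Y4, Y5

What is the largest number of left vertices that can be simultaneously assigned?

Unit-capacity flow: source→left, listed edges, right→sink; max matching = max flow.
Augmenting path X1→Y1 (+1); matched 1.
Augmenting path X5→Y3 (+1); matched 2.
Augmenting path X2→Y1→X1→Y2 (+1); matched 3.
No augmenting path remains; maximum matching = 3.
König certificate: {X1, X5, Y1} is a vertex cover of size 3 (every listed pair touches it), so no matching can be larger.

3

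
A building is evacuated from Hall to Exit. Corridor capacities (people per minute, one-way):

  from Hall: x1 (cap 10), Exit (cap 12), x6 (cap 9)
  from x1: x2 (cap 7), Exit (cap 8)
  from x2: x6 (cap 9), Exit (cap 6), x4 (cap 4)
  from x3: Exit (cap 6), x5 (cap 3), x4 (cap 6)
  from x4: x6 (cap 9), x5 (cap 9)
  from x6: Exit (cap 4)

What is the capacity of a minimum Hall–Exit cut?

26

Augment Hall→Exit: bottleneck 12, flow now 12.
Augment Hall→x1→Exit: bottleneck 8, flow now 20.
Augment Hall→x6→Exit: bottleneck 4, flow now 24.
Augment Hall→x1→x2→Exit: bottleneck 2, flow now 26.
No augmenting path remains; maximum flow = 26.
By max-flow min-cut, the minimum cut capacity equals the max flow.
In the residual graph, reachable from Hall: {Hall, x6}.
Min-cut edges: Hall→x1 (10), Hall→Exit (12), x6→Exit (4); capacity 10 + 12 + 4 = 26.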